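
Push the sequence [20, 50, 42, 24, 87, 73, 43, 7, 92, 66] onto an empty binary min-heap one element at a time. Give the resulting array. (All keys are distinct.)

[7, 20, 42, 24, 66, 73, 43, 50, 92, 87]

Insert 20:
  append 20 at index 0 → [20] (no swap needed)
Insert 50:
  append 50 at index 1 → [20, 50] (no swap needed)
Insert 42:
  append 42 at index 2 → [20, 50, 42] (no swap needed)
Insert 24:
  append 24 at index 3 → [20, 50, 42, 24]
  24 < parent 50 at index 1, swap → [20, 24, 42, 50]
Insert 87:
  append 87 at index 4 → [20, 24, 42, 50, 87] (no swap needed)
Insert 73:
  append 73 at index 5 → [20, 24, 42, 50, 87, 73] (no swap needed)
Insert 43:
  append 43 at index 6 → [20, 24, 42, 50, 87, 73, 43] (no swap needed)
Insert 7:
  append 7 at index 7 → [20, 24, 42, 50, 87, 73, 43, 7]
  7 < parent 50 at index 3, swap → [20, 24, 42, 7, 87, 73, 43, 50]
  7 < parent 24 at index 1, swap → [20, 7, 42, 24, 87, 73, 43, 50]
  7 < parent 20 at index 0, swap → [7, 20, 42, 24, 87, 73, 43, 50]
Insert 92:
  append 92 at index 8 → [7, 20, 42, 24, 87, 73, 43, 50, 92] (no swap needed)
Insert 66:
  append 66 at index 9 → [7, 20, 42, 24, 87, 73, 43, 50, 92, 66]
  66 < parent 87 at index 4, swap → [7, 20, 42, 24, 66, 73, 43, 50, 92, 87]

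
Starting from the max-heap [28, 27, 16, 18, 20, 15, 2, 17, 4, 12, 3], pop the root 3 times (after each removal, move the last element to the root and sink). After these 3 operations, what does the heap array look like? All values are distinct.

[18, 17, 16, 4, 12, 15, 2, 3]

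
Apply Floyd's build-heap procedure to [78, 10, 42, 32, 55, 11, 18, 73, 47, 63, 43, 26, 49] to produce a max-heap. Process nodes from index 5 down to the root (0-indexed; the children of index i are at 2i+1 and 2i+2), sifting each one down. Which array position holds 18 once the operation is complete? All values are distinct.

6

sift down from index 5:
  11 vs larger child 49 at index 12, swap → [78, 10, 42, 32, 55, 49, 18, 73, 47, 63, 43, 26, 11]
sift down from index 4:
  55 vs larger child 63 at index 9, swap → [78, 10, 42, 32, 63, 49, 18, 73, 47, 55, 43, 26, 11]
sift down from index 3:
  32 vs larger child 73 at index 7, swap → [78, 10, 42, 73, 63, 49, 18, 32, 47, 55, 43, 26, 11]
sift down from index 2:
  42 vs larger child 49 at index 5, swap → [78, 10, 49, 73, 63, 42, 18, 32, 47, 55, 43, 26, 11]
sift down from index 1:
  10 vs larger child 73 at index 3, swap → [78, 73, 49, 10, 63, 42, 18, 32, 47, 55, 43, 26, 11]
  10 vs larger child 47 at index 8, swap → [78, 73, 49, 47, 63, 42, 18, 32, 10, 55, 43, 26, 11]
sift down from index 0: already satisfies heap property
resulting array: [78, 73, 49, 47, 63, 42, 18, 32, 10, 55, 43, 26, 11]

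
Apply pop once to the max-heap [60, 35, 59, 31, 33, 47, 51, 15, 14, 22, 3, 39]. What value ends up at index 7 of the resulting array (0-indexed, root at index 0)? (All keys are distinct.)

remove root 60; move last element 39 to root → [39, 35, 59, 31, 33, 47, 51, 15, 14, 22, 3]
39 vs larger child 59 at index 2, swap → [59, 35, 39, 31, 33, 47, 51, 15, 14, 22, 3]
39 vs larger child 51 at index 6, swap → [59, 35, 51, 31, 33, 47, 39, 15, 14, 22, 3]
resulting array: [59, 35, 51, 31, 33, 47, 39, 15, 14, 22, 3]

15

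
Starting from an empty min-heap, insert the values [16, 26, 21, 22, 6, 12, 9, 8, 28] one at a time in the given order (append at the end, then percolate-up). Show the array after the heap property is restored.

[6, 8, 9, 16, 22, 21, 12, 26, 28]

Insert 16:
  append 16 at index 0 → [16] (no swap needed)
Insert 26:
  append 26 at index 1 → [16, 26] (no swap needed)
Insert 21:
  append 21 at index 2 → [16, 26, 21] (no swap needed)
Insert 22:
  append 22 at index 3 → [16, 26, 21, 22]
  22 < parent 26 at index 1, swap → [16, 22, 21, 26]
Insert 6:
  append 6 at index 4 → [16, 22, 21, 26, 6]
  6 < parent 22 at index 1, swap → [16, 6, 21, 26, 22]
  6 < parent 16 at index 0, swap → [6, 16, 21, 26, 22]
Insert 12:
  append 12 at index 5 → [6, 16, 21, 26, 22, 12]
  12 < parent 21 at index 2, swap → [6, 16, 12, 26, 22, 21]
Insert 9:
  append 9 at index 6 → [6, 16, 12, 26, 22, 21, 9]
  9 < parent 12 at index 2, swap → [6, 16, 9, 26, 22, 21, 12]
Insert 8:
  append 8 at index 7 → [6, 16, 9, 26, 22, 21, 12, 8]
  8 < parent 26 at index 3, swap → [6, 16, 9, 8, 22, 21, 12, 26]
  8 < parent 16 at index 1, swap → [6, 8, 9, 16, 22, 21, 12, 26]
Insert 28:
  append 28 at index 8 → [6, 8, 9, 16, 22, 21, 12, 26, 28] (no swap needed)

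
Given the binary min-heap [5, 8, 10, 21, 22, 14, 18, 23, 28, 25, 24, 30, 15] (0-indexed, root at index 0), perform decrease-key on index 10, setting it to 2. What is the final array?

[2, 5, 10, 21, 8, 14, 18, 23, 28, 25, 22, 30, 15]

set index 10 from 24 to 2 → [5, 8, 10, 21, 22, 14, 18, 23, 28, 25, 2, 30, 15]
2 < parent 22 at index 4, swap → [5, 8, 10, 21, 2, 14, 18, 23, 28, 25, 22, 30, 15]
2 < parent 8 at index 1, swap → [5, 2, 10, 21, 8, 14, 18, 23, 28, 25, 22, 30, 15]
2 < parent 5 at index 0, swap → [2, 5, 10, 21, 8, 14, 18, 23, 28, 25, 22, 30, 15]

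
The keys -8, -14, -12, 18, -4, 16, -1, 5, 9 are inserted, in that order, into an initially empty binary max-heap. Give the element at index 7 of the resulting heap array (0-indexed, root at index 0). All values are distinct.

Insert -8:
  append -8 at index 0 → [-8] (no swap needed)
Insert -14:
  append -14 at index 1 → [-8, -14] (no swap needed)
Insert -12:
  append -12 at index 2 → [-8, -14, -12] (no swap needed)
Insert 18:
  append 18 at index 3 → [-8, -14, -12, 18]
  18 > parent -14 at index 1, swap → [-8, 18, -12, -14]
  18 > parent -8 at index 0, swap → [18, -8, -12, -14]
Insert -4:
  append -4 at index 4 → [18, -8, -12, -14, -4]
  -4 > parent -8 at index 1, swap → [18, -4, -12, -14, -8]
Insert 16:
  append 16 at index 5 → [18, -4, -12, -14, -8, 16]
  16 > parent -12 at index 2, swap → [18, -4, 16, -14, -8, -12]
Insert -1:
  append -1 at index 6 → [18, -4, 16, -14, -8, -12, -1] (no swap needed)
Insert 5:
  append 5 at index 7 → [18, -4, 16, -14, -8, -12, -1, 5]
  5 > parent -14 at index 3, swap → [18, -4, 16, 5, -8, -12, -1, -14]
  5 > parent -4 at index 1, swap → [18, 5, 16, -4, -8, -12, -1, -14]
Insert 9:
  append 9 at index 8 → [18, 5, 16, -4, -8, -12, -1, -14, 9]
  9 > parent -4 at index 3, swap → [18, 5, 16, 9, -8, -12, -1, -14, -4]
  9 > parent 5 at index 1, swap → [18, 9, 16, 5, -8, -12, -1, -14, -4]
resulting array: [18, 9, 16, 5, -8, -12, -1, -14, -4]

-14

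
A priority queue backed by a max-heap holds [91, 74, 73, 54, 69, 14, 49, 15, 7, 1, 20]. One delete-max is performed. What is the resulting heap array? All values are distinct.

[74, 69, 73, 54, 20, 14, 49, 15, 7, 1]

remove root 91; move last element 20 to root → [20, 74, 73, 54, 69, 14, 49, 15, 7, 1]
20 vs larger child 74 at index 1, swap → [74, 20, 73, 54, 69, 14, 49, 15, 7, 1]
20 vs larger child 69 at index 4, swap → [74, 69, 73, 54, 20, 14, 49, 15, 7, 1]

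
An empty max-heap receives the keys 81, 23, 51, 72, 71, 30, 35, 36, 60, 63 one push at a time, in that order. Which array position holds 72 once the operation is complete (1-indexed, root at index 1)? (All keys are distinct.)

Insert 81:
  append 81 at index 1 → [81] (no swap needed)
Insert 23:
  append 23 at index 2 → [81, 23] (no swap needed)
Insert 51:
  append 51 at index 3 → [81, 23, 51] (no swap needed)
Insert 72:
  append 72 at index 4 → [81, 23, 51, 72]
  72 > parent 23 at index 2, swap → [81, 72, 51, 23]
Insert 71:
  append 71 at index 5 → [81, 72, 51, 23, 71] (no swap needed)
Insert 30:
  append 30 at index 6 → [81, 72, 51, 23, 71, 30] (no swap needed)
Insert 35:
  append 35 at index 7 → [81, 72, 51, 23, 71, 30, 35] (no swap needed)
Insert 36:
  append 36 at index 8 → [81, 72, 51, 23, 71, 30, 35, 36]
  36 > parent 23 at index 4, swap → [81, 72, 51, 36, 71, 30, 35, 23]
Insert 60:
  append 60 at index 9 → [81, 72, 51, 36, 71, 30, 35, 23, 60]
  60 > parent 36 at index 4, swap → [81, 72, 51, 60, 71, 30, 35, 23, 36]
Insert 63:
  append 63 at index 10 → [81, 72, 51, 60, 71, 30, 35, 23, 36, 63] (no swap needed)
resulting array: [81, 72, 51, 60, 71, 30, 35, 23, 36, 63]

2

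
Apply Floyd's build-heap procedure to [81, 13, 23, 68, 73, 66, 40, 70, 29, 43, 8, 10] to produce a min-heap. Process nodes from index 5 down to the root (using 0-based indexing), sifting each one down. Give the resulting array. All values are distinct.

sift down from index 5:
  66 vs only child 10 at index 11, swap → [81, 13, 23, 68, 73, 10, 40, 70, 29, 43, 8, 66]
sift down from index 4:
  73 vs smaller child 8 at index 10, swap → [81, 13, 23, 68, 8, 10, 40, 70, 29, 43, 73, 66]
sift down from index 3:
  68 vs smaller child 29 at index 8, swap → [81, 13, 23, 29, 8, 10, 40, 70, 68, 43, 73, 66]
sift down from index 2:
  23 vs smaller child 10 at index 5, swap → [81, 13, 10, 29, 8, 23, 40, 70, 68, 43, 73, 66]
sift down from index 1:
  13 vs smaller child 8 at index 4, swap → [81, 8, 10, 29, 13, 23, 40, 70, 68, 43, 73, 66]
sift down from index 0:
  81 vs smaller child 8 at index 1, swap → [8, 81, 10, 29, 13, 23, 40, 70, 68, 43, 73, 66]
  81 vs smaller child 13 at index 4, swap → [8, 13, 10, 29, 81, 23, 40, 70, 68, 43, 73, 66]
  81 vs smaller child 43 at index 9, swap → [8, 13, 10, 29, 43, 23, 40, 70, 68, 81, 73, 66]

[8, 13, 10, 29, 43, 23, 40, 70, 68, 81, 73, 66]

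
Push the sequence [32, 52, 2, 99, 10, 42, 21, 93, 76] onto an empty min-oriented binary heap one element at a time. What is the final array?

[2, 10, 21, 76, 52, 42, 32, 99, 93]

Insert 32:
  append 32 at index 0 → [32] (no swap needed)
Insert 52:
  append 52 at index 1 → [32, 52] (no swap needed)
Insert 2:
  append 2 at index 2 → [32, 52, 2]
  2 < parent 32 at index 0, swap → [2, 52, 32]
Insert 99:
  append 99 at index 3 → [2, 52, 32, 99] (no swap needed)
Insert 10:
  append 10 at index 4 → [2, 52, 32, 99, 10]
  10 < parent 52 at index 1, swap → [2, 10, 32, 99, 52]
Insert 42:
  append 42 at index 5 → [2, 10, 32, 99, 52, 42] (no swap needed)
Insert 21:
  append 21 at index 6 → [2, 10, 32, 99, 52, 42, 21]
  21 < parent 32 at index 2, swap → [2, 10, 21, 99, 52, 42, 32]
Insert 93:
  append 93 at index 7 → [2, 10, 21, 99, 52, 42, 32, 93]
  93 < parent 99 at index 3, swap → [2, 10, 21, 93, 52, 42, 32, 99]
Insert 76:
  append 76 at index 8 → [2, 10, 21, 93, 52, 42, 32, 99, 76]
  76 < parent 93 at index 3, swap → [2, 10, 21, 76, 52, 42, 32, 99, 93]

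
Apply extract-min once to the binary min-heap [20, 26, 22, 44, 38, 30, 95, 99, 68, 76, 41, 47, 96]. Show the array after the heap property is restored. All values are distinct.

remove root 20; move last element 96 to root → [96, 26, 22, 44, 38, 30, 95, 99, 68, 76, 41, 47]
96 vs smaller child 22 at index 2, swap → [22, 26, 96, 44, 38, 30, 95, 99, 68, 76, 41, 47]
96 vs smaller child 30 at index 5, swap → [22, 26, 30, 44, 38, 96, 95, 99, 68, 76, 41, 47]
96 vs only child 47 at index 11, swap → [22, 26, 30, 44, 38, 47, 95, 99, 68, 76, 41, 96]

[22, 26, 30, 44, 38, 47, 95, 99, 68, 76, 41, 96]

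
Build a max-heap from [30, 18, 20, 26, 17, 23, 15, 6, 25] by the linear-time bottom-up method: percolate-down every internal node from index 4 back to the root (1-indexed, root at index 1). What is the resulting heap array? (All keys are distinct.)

[30, 26, 23, 25, 17, 20, 15, 6, 18]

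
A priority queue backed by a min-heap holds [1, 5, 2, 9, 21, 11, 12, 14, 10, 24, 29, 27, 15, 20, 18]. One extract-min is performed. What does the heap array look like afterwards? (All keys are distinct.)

[2, 5, 11, 9, 21, 15, 12, 14, 10, 24, 29, 27, 18, 20]

remove root 1; move last element 18 to root → [18, 5, 2, 9, 21, 11, 12, 14, 10, 24, 29, 27, 15, 20]
18 vs smaller child 2 at index 2, swap → [2, 5, 18, 9, 21, 11, 12, 14, 10, 24, 29, 27, 15, 20]
18 vs smaller child 11 at index 5, swap → [2, 5, 11, 9, 21, 18, 12, 14, 10, 24, 29, 27, 15, 20]
18 vs smaller child 15 at index 12, swap → [2, 5, 11, 9, 21, 15, 12, 14, 10, 24, 29, 27, 18, 20]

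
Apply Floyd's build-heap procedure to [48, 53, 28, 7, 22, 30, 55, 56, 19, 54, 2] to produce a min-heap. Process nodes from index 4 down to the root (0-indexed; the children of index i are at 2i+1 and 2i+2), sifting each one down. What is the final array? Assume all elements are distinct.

sift down from index 4:
  22 vs smaller child 2 at index 10, swap → [48, 53, 28, 7, 2, 30, 55, 56, 19, 54, 22]
sift down from index 3: already satisfies heap property
sift down from index 2: already satisfies heap property
sift down from index 1:
  53 vs smaller child 2 at index 4, swap → [48, 2, 28, 7, 53, 30, 55, 56, 19, 54, 22]
  53 vs smaller child 22 at index 10, swap → [48, 2, 28, 7, 22, 30, 55, 56, 19, 54, 53]
sift down from index 0:
  48 vs smaller child 2 at index 1, swap → [2, 48, 28, 7, 22, 30, 55, 56, 19, 54, 53]
  48 vs smaller child 7 at index 3, swap → [2, 7, 28, 48, 22, 30, 55, 56, 19, 54, 53]
  48 vs smaller child 19 at index 8, swap → [2, 7, 28, 19, 22, 30, 55, 56, 48, 54, 53]

[2, 7, 28, 19, 22, 30, 55, 56, 48, 54, 53]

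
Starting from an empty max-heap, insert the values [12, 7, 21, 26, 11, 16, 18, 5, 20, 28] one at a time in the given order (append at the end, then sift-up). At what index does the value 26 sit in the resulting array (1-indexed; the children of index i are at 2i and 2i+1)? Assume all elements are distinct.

Insert 12:
  append 12 at index 1 → [12] (no swap needed)
Insert 7:
  append 7 at index 2 → [12, 7] (no swap needed)
Insert 21:
  append 21 at index 3 → [12, 7, 21]
  21 > parent 12 at index 1, swap → [21, 7, 12]
Insert 26:
  append 26 at index 4 → [21, 7, 12, 26]
  26 > parent 7 at index 2, swap → [21, 26, 12, 7]
  26 > parent 21 at index 1, swap → [26, 21, 12, 7]
Insert 11:
  append 11 at index 5 → [26, 21, 12, 7, 11] (no swap needed)
Insert 16:
  append 16 at index 6 → [26, 21, 12, 7, 11, 16]
  16 > parent 12 at index 3, swap → [26, 21, 16, 7, 11, 12]
Insert 18:
  append 18 at index 7 → [26, 21, 16, 7, 11, 12, 18]
  18 > parent 16 at index 3, swap → [26, 21, 18, 7, 11, 12, 16]
Insert 5:
  append 5 at index 8 → [26, 21, 18, 7, 11, 12, 16, 5] (no swap needed)
Insert 20:
  append 20 at index 9 → [26, 21, 18, 7, 11, 12, 16, 5, 20]
  20 > parent 7 at index 4, swap → [26, 21, 18, 20, 11, 12, 16, 5, 7]
Insert 28:
  append 28 at index 10 → [26, 21, 18, 20, 11, 12, 16, 5, 7, 28]
  28 > parent 11 at index 5, swap → [26, 21, 18, 20, 28, 12, 16, 5, 7, 11]
  28 > parent 21 at index 2, swap → [26, 28, 18, 20, 21, 12, 16, 5, 7, 11]
  28 > parent 26 at index 1, swap → [28, 26, 18, 20, 21, 12, 16, 5, 7, 11]
resulting array: [28, 26, 18, 20, 21, 12, 16, 5, 7, 11]

2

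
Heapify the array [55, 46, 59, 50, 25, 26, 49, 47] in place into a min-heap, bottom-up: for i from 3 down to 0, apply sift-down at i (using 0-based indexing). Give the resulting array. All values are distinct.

[25, 46, 26, 47, 55, 59, 49, 50]

sift down from index 3:
  50 vs only child 47 at index 7, swap → [55, 46, 59, 47, 25, 26, 49, 50]
sift down from index 2:
  59 vs smaller child 26 at index 5, swap → [55, 46, 26, 47, 25, 59, 49, 50]
sift down from index 1:
  46 vs smaller child 25 at index 4, swap → [55, 25, 26, 47, 46, 59, 49, 50]
sift down from index 0:
  55 vs smaller child 25 at index 1, swap → [25, 55, 26, 47, 46, 59, 49, 50]
  55 vs smaller child 46 at index 4, swap → [25, 46, 26, 47, 55, 59, 49, 50]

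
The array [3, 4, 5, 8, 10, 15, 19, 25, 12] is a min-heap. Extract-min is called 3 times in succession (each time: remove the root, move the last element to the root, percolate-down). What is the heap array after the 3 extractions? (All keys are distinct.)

[8, 10, 15, 12, 19, 25]

extract-min #1 returns 3:
  remove root 3; move last element 12 to root → [12, 4, 5, 8, 10, 15, 19, 25]
  12 vs smaller child 4 at index 1, swap → [4, 12, 5, 8, 10, 15, 19, 25]
  12 vs smaller child 8 at index 3, swap → [4, 8, 5, 12, 10, 15, 19, 25]
extract-min #2 returns 4:
  remove root 4; move last element 25 to root → [25, 8, 5, 12, 10, 15, 19]
  25 vs smaller child 5 at index 2, swap → [5, 8, 25, 12, 10, 15, 19]
  25 vs smaller child 15 at index 5, swap → [5, 8, 15, 12, 10, 25, 19]
extract-min #3 returns 5:
  remove root 5; move last element 19 to root → [19, 8, 15, 12, 10, 25]
  19 vs smaller child 8 at index 1, swap → [8, 19, 15, 12, 10, 25]
  19 vs smaller child 10 at index 4, swap → [8, 10, 15, 12, 19, 25]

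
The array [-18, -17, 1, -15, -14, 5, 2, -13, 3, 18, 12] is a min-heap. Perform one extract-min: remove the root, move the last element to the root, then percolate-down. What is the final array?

[-17, -15, 1, -13, -14, 5, 2, 12, 3, 18]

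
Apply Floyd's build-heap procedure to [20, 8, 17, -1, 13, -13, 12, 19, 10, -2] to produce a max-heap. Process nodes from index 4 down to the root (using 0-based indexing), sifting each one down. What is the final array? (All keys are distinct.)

[20, 19, 17, 10, 13, -13, 12, -1, 8, -2]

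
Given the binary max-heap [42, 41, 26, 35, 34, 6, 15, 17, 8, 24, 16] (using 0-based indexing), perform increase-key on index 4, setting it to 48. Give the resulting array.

set index 4 from 34 to 48 → [42, 41, 26, 35, 48, 6, 15, 17, 8, 24, 16]
48 > parent 41 at index 1, swap → [42, 48, 26, 35, 41, 6, 15, 17, 8, 24, 16]
48 > parent 42 at index 0, swap → [48, 42, 26, 35, 41, 6, 15, 17, 8, 24, 16]

[48, 42, 26, 35, 41, 6, 15, 17, 8, 24, 16]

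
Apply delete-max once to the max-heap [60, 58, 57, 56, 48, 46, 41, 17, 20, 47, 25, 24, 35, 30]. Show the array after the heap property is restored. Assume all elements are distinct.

remove root 60; move last element 30 to root → [30, 58, 57, 56, 48, 46, 41, 17, 20, 47, 25, 24, 35]
30 vs larger child 58 at index 1, swap → [58, 30, 57, 56, 48, 46, 41, 17, 20, 47, 25, 24, 35]
30 vs larger child 56 at index 3, swap → [58, 56, 57, 30, 48, 46, 41, 17, 20, 47, 25, 24, 35]

[58, 56, 57, 30, 48, 46, 41, 17, 20, 47, 25, 24, 35]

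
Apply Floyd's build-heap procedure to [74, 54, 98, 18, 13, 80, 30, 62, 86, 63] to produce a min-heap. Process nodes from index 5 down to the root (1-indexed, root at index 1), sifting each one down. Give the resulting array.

[13, 18, 30, 62, 54, 80, 98, 74, 86, 63]

sift down from index 5: already satisfies heap property
sift down from index 4: already satisfies heap property
sift down from index 3:
  98 vs smaller child 30 at index 7, swap → [74, 54, 30, 18, 13, 80, 98, 62, 86, 63]
sift down from index 2:
  54 vs smaller child 13 at index 5, swap → [74, 13, 30, 18, 54, 80, 98, 62, 86, 63]
sift down from index 1:
  74 vs smaller child 13 at index 2, swap → [13, 74, 30, 18, 54, 80, 98, 62, 86, 63]
  74 vs smaller child 18 at index 4, swap → [13, 18, 30, 74, 54, 80, 98, 62, 86, 63]
  74 vs smaller child 62 at index 8, swap → [13, 18, 30, 62, 54, 80, 98, 74, 86, 63]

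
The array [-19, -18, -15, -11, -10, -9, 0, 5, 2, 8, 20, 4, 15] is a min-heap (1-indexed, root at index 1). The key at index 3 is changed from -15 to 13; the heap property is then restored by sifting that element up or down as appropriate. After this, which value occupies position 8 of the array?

set index 3 from -15 to 13 → [-19, -18, 13, -11, -10, -9, 0, 5, 2, 8, 20, 4, 15]
13 vs smaller child -9 at index 6, swap → [-19, -18, -9, -11, -10, 13, 0, 5, 2, 8, 20, 4, 15]
13 vs smaller child 4 at index 12, swap → [-19, -18, -9, -11, -10, 4, 0, 5, 2, 8, 20, 13, 15]
resulting array: [-19, -18, -9, -11, -10, 4, 0, 5, 2, 8, 20, 13, 15]

5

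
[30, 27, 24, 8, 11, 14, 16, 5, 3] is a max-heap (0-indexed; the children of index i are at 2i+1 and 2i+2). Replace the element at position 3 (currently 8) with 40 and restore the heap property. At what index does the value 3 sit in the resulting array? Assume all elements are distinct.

set index 3 from 8 to 40 → [30, 27, 24, 40, 11, 14, 16, 5, 3]
40 > parent 27 at index 1, swap → [30, 40, 24, 27, 11, 14, 16, 5, 3]
40 > parent 30 at index 0, swap → [40, 30, 24, 27, 11, 14, 16, 5, 3]
resulting array: [40, 30, 24, 27, 11, 14, 16, 5, 3]

8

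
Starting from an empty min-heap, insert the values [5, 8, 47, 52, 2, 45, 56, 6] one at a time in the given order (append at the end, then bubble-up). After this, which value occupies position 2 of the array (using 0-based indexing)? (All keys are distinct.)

Insert 5:
  append 5 at index 0 → [5] (no swap needed)
Insert 8:
  append 8 at index 1 → [5, 8] (no swap needed)
Insert 47:
  append 47 at index 2 → [5, 8, 47] (no swap needed)
Insert 52:
  append 52 at index 3 → [5, 8, 47, 52] (no swap needed)
Insert 2:
  append 2 at index 4 → [5, 8, 47, 52, 2]
  2 < parent 8 at index 1, swap → [5, 2, 47, 52, 8]
  2 < parent 5 at index 0, swap → [2, 5, 47, 52, 8]
Insert 45:
  append 45 at index 5 → [2, 5, 47, 52, 8, 45]
  45 < parent 47 at index 2, swap → [2, 5, 45, 52, 8, 47]
Insert 56:
  append 56 at index 6 → [2, 5, 45, 52, 8, 47, 56] (no swap needed)
Insert 6:
  append 6 at index 7 → [2, 5, 45, 52, 8, 47, 56, 6]
  6 < parent 52 at index 3, swap → [2, 5, 45, 6, 8, 47, 56, 52]
resulting array: [2, 5, 45, 6, 8, 47, 56, 52]

45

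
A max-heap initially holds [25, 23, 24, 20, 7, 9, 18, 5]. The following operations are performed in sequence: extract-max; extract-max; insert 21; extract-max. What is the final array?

[21, 20, 18, 5, 7, 9]

extract-max → returns 25:
  remove root 25; move last element 5 to root → [5, 23, 24, 20, 7, 9, 18]
  5 vs larger child 24 at index 2, swap → [24, 23, 5, 20, 7, 9, 18]
  5 vs larger child 18 at index 6, swap → [24, 23, 18, 20, 7, 9, 5]
extract-max → returns 24:
  remove root 24; move last element 5 to root → [5, 23, 18, 20, 7, 9]
  5 vs larger child 23 at index 1, swap → [23, 5, 18, 20, 7, 9]
  5 vs larger child 20 at index 3, swap → [23, 20, 18, 5, 7, 9]
insert 21:
  append 21 at index 6 → [23, 20, 18, 5, 7, 9, 21]
  21 > parent 18 at index 2, swap → [23, 20, 21, 5, 7, 9, 18]
extract-max → returns 23:
  remove root 23; move last element 18 to root → [18, 20, 21, 5, 7, 9]
  18 vs larger child 21 at index 2, swap → [21, 20, 18, 5, 7, 9]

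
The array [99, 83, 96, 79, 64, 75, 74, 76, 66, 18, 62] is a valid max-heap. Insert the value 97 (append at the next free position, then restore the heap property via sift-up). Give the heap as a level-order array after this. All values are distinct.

append 97 at index 11 → [99, 83, 96, 79, 64, 75, 74, 76, 66, 18, 62, 97]
97 > parent 75 at index 5, swap → [99, 83, 96, 79, 64, 97, 74, 76, 66, 18, 62, 75]
97 > parent 96 at index 2, swap → [99, 83, 97, 79, 64, 96, 74, 76, 66, 18, 62, 75]

[99, 83, 97, 79, 64, 96, 74, 76, 66, 18, 62, 75]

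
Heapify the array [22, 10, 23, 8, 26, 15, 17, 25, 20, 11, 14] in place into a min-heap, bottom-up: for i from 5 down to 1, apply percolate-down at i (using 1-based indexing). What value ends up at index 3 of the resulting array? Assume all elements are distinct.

sift down from index 5:
  26 vs smaller child 11 at index 10, swap → [22, 10, 23, 8, 11, 15, 17, 25, 20, 26, 14]
sift down from index 4: already satisfies heap property
sift down from index 3:
  23 vs smaller child 15 at index 6, swap → [22, 10, 15, 8, 11, 23, 17, 25, 20, 26, 14]
sift down from index 2:
  10 vs smaller child 8 at index 4, swap → [22, 8, 15, 10, 11, 23, 17, 25, 20, 26, 14]
sift down from index 1:
  22 vs smaller child 8 at index 2, swap → [8, 22, 15, 10, 11, 23, 17, 25, 20, 26, 14]
  22 vs smaller child 10 at index 4, swap → [8, 10, 15, 22, 11, 23, 17, 25, 20, 26, 14]
  22 vs smaller child 20 at index 9, swap → [8, 10, 15, 20, 11, 23, 17, 25, 22, 26, 14]
resulting array: [8, 10, 15, 20, 11, 23, 17, 25, 22, 26, 14]

15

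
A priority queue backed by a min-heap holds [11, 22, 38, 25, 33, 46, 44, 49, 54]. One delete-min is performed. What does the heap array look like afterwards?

remove root 11; move last element 54 to root → [54, 22, 38, 25, 33, 46, 44, 49]
54 vs smaller child 22 at index 1, swap → [22, 54, 38, 25, 33, 46, 44, 49]
54 vs smaller child 25 at index 3, swap → [22, 25, 38, 54, 33, 46, 44, 49]
54 vs only child 49 at index 7, swap → [22, 25, 38, 49, 33, 46, 44, 54]

[22, 25, 38, 49, 33, 46, 44, 54]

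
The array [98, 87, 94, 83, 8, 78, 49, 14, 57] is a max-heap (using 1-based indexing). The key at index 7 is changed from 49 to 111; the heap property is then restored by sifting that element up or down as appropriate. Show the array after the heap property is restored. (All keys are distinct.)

set index 7 from 49 to 111 → [98, 87, 94, 83, 8, 78, 111, 14, 57]
111 > parent 94 at index 3, swap → [98, 87, 111, 83, 8, 78, 94, 14, 57]
111 > parent 98 at index 1, swap → [111, 87, 98, 83, 8, 78, 94, 14, 57]

[111, 87, 98, 83, 8, 78, 94, 14, 57]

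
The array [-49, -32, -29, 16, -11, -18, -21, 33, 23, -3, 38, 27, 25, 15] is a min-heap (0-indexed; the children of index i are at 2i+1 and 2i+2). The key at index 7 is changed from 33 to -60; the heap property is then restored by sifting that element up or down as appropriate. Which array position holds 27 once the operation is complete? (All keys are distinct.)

11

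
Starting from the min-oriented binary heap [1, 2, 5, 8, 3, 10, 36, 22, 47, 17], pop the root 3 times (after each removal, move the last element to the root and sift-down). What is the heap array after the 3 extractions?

extract-min #1 returns 1:
  remove root 1; move last element 17 to root → [17, 2, 5, 8, 3, 10, 36, 22, 47]
  17 vs smaller child 2 at index 1, swap → [2, 17, 5, 8, 3, 10, 36, 22, 47]
  17 vs smaller child 3 at index 4, swap → [2, 3, 5, 8, 17, 10, 36, 22, 47]
extract-min #2 returns 2:
  remove root 2; move last element 47 to root → [47, 3, 5, 8, 17, 10, 36, 22]
  47 vs smaller child 3 at index 1, swap → [3, 47, 5, 8, 17, 10, 36, 22]
  47 vs smaller child 8 at index 3, swap → [3, 8, 5, 47, 17, 10, 36, 22]
  47 vs only child 22 at index 7, swap → [3, 8, 5, 22, 17, 10, 36, 47]
extract-min #3 returns 3:
  remove root 3; move last element 47 to root → [47, 8, 5, 22, 17, 10, 36]
  47 vs smaller child 5 at index 2, swap → [5, 8, 47, 22, 17, 10, 36]
  47 vs smaller child 10 at index 5, swap → [5, 8, 10, 22, 17, 47, 36]

[5, 8, 10, 22, 17, 47, 36]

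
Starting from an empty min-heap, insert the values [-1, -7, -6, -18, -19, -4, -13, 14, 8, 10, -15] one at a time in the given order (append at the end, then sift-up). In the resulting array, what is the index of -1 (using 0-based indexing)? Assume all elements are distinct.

3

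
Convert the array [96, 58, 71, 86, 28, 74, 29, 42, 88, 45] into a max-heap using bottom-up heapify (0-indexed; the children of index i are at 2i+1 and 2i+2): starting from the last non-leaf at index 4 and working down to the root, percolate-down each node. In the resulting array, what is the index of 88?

1

sift down from index 4:
  28 vs only child 45 at index 9, swap → [96, 58, 71, 86, 45, 74, 29, 42, 88, 28]
sift down from index 3:
  86 vs larger child 88 at index 8, swap → [96, 58, 71, 88, 45, 74, 29, 42, 86, 28]
sift down from index 2:
  71 vs larger child 74 at index 5, swap → [96, 58, 74, 88, 45, 71, 29, 42, 86, 28]
sift down from index 1:
  58 vs larger child 88 at index 3, swap → [96, 88, 74, 58, 45, 71, 29, 42, 86, 28]
  58 vs larger child 86 at index 8, swap → [96, 88, 74, 86, 45, 71, 29, 42, 58, 28]
sift down from index 0: already satisfies heap property
resulting array: [96, 88, 74, 86, 45, 71, 29, 42, 58, 28]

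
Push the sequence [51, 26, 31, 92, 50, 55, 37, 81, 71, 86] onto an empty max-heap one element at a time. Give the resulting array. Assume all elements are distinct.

[92, 86, 55, 71, 81, 31, 37, 26, 51, 50]

Insert 51:
  append 51 at index 0 → [51] (no swap needed)
Insert 26:
  append 26 at index 1 → [51, 26] (no swap needed)
Insert 31:
  append 31 at index 2 → [51, 26, 31] (no swap needed)
Insert 92:
  append 92 at index 3 → [51, 26, 31, 92]
  92 > parent 26 at index 1, swap → [51, 92, 31, 26]
  92 > parent 51 at index 0, swap → [92, 51, 31, 26]
Insert 50:
  append 50 at index 4 → [92, 51, 31, 26, 50] (no swap needed)
Insert 55:
  append 55 at index 5 → [92, 51, 31, 26, 50, 55]
  55 > parent 31 at index 2, swap → [92, 51, 55, 26, 50, 31]
Insert 37:
  append 37 at index 6 → [92, 51, 55, 26, 50, 31, 37] (no swap needed)
Insert 81:
  append 81 at index 7 → [92, 51, 55, 26, 50, 31, 37, 81]
  81 > parent 26 at index 3, swap → [92, 51, 55, 81, 50, 31, 37, 26]
  81 > parent 51 at index 1, swap → [92, 81, 55, 51, 50, 31, 37, 26]
Insert 71:
  append 71 at index 8 → [92, 81, 55, 51, 50, 31, 37, 26, 71]
  71 > parent 51 at index 3, swap → [92, 81, 55, 71, 50, 31, 37, 26, 51]
Insert 86:
  append 86 at index 9 → [92, 81, 55, 71, 50, 31, 37, 26, 51, 86]
  86 > parent 50 at index 4, swap → [92, 81, 55, 71, 86, 31, 37, 26, 51, 50]
  86 > parent 81 at index 1, swap → [92, 86, 55, 71, 81, 31, 37, 26, 51, 50]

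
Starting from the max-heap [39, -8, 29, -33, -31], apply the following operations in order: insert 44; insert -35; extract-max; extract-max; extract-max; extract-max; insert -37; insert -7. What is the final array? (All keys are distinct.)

[-7, -31, -35, -37, -33]

insert 44:
  append 44 at index 5 → [39, -8, 29, -33, -31, 44]
  44 > parent 29 at index 2, swap → [39, -8, 44, -33, -31, 29]
  44 > parent 39 at index 0, swap → [44, -8, 39, -33, -31, 29]
insert -35:
  append -35 at index 6 → [44, -8, 39, -33, -31, 29, -35] (no swap needed)
extract-max → returns 44:
  remove root 44; move last element -35 to root → [-35, -8, 39, -33, -31, 29]
  -35 vs larger child 39 at index 2, swap → [39, -8, -35, -33, -31, 29]
  -35 vs only child 29 at index 5, swap → [39, -8, 29, -33, -31, -35]
extract-max → returns 39:
  remove root 39; move last element -35 to root → [-35, -8, 29, -33, -31]
  -35 vs larger child 29 at index 2, swap → [29, -8, -35, -33, -31]
extract-max → returns 29:
  remove root 29; move last element -31 to root → [-31, -8, -35, -33]
  -31 vs larger child -8 at index 1, swap → [-8, -31, -35, -33]
extract-max → returns -8:
  remove root -8; move last element -33 to root → [-33, -31, -35]
  -33 vs larger child -31 at index 1, swap → [-31, -33, -35]
insert -37:
  append -37 at index 3 → [-31, -33, -35, -37] (no swap needed)
insert -7:
  append -7 at index 4 → [-31, -33, -35, -37, -7]
  -7 > parent -33 at index 1, swap → [-31, -7, -35, -37, -33]
  -7 > parent -31 at index 0, swap → [-7, -31, -35, -37, -33]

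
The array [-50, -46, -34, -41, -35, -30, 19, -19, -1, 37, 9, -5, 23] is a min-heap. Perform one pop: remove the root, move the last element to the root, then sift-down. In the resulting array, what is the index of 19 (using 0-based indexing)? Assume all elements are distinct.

remove root -50; move last element 23 to root → [23, -46, -34, -41, -35, -30, 19, -19, -1, 37, 9, -5]
23 vs smaller child -46 at index 1, swap → [-46, 23, -34, -41, -35, -30, 19, -19, -1, 37, 9, -5]
23 vs smaller child -41 at index 3, swap → [-46, -41, -34, 23, -35, -30, 19, -19, -1, 37, 9, -5]
23 vs smaller child -19 at index 7, swap → [-46, -41, -34, -19, -35, -30, 19, 23, -1, 37, 9, -5]
resulting array: [-46, -41, -34, -19, -35, -30, 19, 23, -1, 37, 9, -5]

6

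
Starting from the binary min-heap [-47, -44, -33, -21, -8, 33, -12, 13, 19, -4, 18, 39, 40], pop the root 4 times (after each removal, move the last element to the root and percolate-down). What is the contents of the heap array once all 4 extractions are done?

extract-min #1 returns -47:
  remove root -47; move last element 40 to root → [40, -44, -33, -21, -8, 33, -12, 13, 19, -4, 18, 39]
  40 vs smaller child -44 at index 1, swap → [-44, 40, -33, -21, -8, 33, -12, 13, 19, -4, 18, 39]
  40 vs smaller child -21 at index 3, swap → [-44, -21, -33, 40, -8, 33, -12, 13, 19, -4, 18, 39]
  40 vs smaller child 13 at index 7, swap → [-44, -21, -33, 13, -8, 33, -12, 40, 19, -4, 18, 39]
extract-min #2 returns -44:
  remove root -44; move last element 39 to root → [39, -21, -33, 13, -8, 33, -12, 40, 19, -4, 18]
  39 vs smaller child -33 at index 2, swap → [-33, -21, 39, 13, -8, 33, -12, 40, 19, -4, 18]
  39 vs smaller child -12 at index 6, swap → [-33, -21, -12, 13, -8, 33, 39, 40, 19, -4, 18]
extract-min #3 returns -33:
  remove root -33; move last element 18 to root → [18, -21, -12, 13, -8, 33, 39, 40, 19, -4]
  18 vs smaller child -21 at index 1, swap → [-21, 18, -12, 13, -8, 33, 39, 40, 19, -4]
  18 vs smaller child -8 at index 4, swap → [-21, -8, -12, 13, 18, 33, 39, 40, 19, -4]
  18 vs only child -4 at index 9, swap → [-21, -8, -12, 13, -4, 33, 39, 40, 19, 18]
extract-min #4 returns -21:
  remove root -21; move last element 18 to root → [18, -8, -12, 13, -4, 33, 39, 40, 19]
  18 vs smaller child -12 at index 2, swap → [-12, -8, 18, 13, -4, 33, 39, 40, 19]

[-12, -8, 18, 13, -4, 33, 39, 40, 19]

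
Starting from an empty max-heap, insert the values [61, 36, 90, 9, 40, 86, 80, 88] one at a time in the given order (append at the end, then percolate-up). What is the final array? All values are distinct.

[90, 88, 86, 40, 36, 61, 80, 9]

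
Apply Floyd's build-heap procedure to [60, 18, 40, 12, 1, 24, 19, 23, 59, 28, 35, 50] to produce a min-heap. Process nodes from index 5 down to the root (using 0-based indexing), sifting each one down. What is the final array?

sift down from index 5: already satisfies heap property
sift down from index 4: already satisfies heap property
sift down from index 3: already satisfies heap property
sift down from index 2:
  40 vs smaller child 19 at index 6, swap → [60, 18, 19, 12, 1, 24, 40, 23, 59, 28, 35, 50]
sift down from index 1:
  18 vs smaller child 1 at index 4, swap → [60, 1, 19, 12, 18, 24, 40, 23, 59, 28, 35, 50]
sift down from index 0:
  60 vs smaller child 1 at index 1, swap → [1, 60, 19, 12, 18, 24, 40, 23, 59, 28, 35, 50]
  60 vs smaller child 12 at index 3, swap → [1, 12, 19, 60, 18, 24, 40, 23, 59, 28, 35, 50]
  60 vs smaller child 23 at index 7, swap → [1, 12, 19, 23, 18, 24, 40, 60, 59, 28, 35, 50]

[1, 12, 19, 23, 18, 24, 40, 60, 59, 28, 35, 50]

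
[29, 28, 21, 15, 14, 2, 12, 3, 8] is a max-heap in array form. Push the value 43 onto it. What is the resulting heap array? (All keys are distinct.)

append 43 at index 9 → [29, 28, 21, 15, 14, 2, 12, 3, 8, 43]
43 > parent 14 at index 4, swap → [29, 28, 21, 15, 43, 2, 12, 3, 8, 14]
43 > parent 28 at index 1, swap → [29, 43, 21, 15, 28, 2, 12, 3, 8, 14]
43 > parent 29 at index 0, swap → [43, 29, 21, 15, 28, 2, 12, 3, 8, 14]

[43, 29, 21, 15, 28, 2, 12, 3, 8, 14]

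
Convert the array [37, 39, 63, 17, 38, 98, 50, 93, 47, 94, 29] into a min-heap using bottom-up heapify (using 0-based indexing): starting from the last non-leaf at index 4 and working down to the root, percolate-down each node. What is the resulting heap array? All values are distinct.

sift down from index 4:
  38 vs smaller child 29 at index 10, swap → [37, 39, 63, 17, 29, 98, 50, 93, 47, 94, 38]
sift down from index 3: already satisfies heap property
sift down from index 2:
  63 vs smaller child 50 at index 6, swap → [37, 39, 50, 17, 29, 98, 63, 93, 47, 94, 38]
sift down from index 1:
  39 vs smaller child 17 at index 3, swap → [37, 17, 50, 39, 29, 98, 63, 93, 47, 94, 38]
sift down from index 0:
  37 vs smaller child 17 at index 1, swap → [17, 37, 50, 39, 29, 98, 63, 93, 47, 94, 38]
  37 vs smaller child 29 at index 4, swap → [17, 29, 50, 39, 37, 98, 63, 93, 47, 94, 38]

[17, 29, 50, 39, 37, 98, 63, 93, 47, 94, 38]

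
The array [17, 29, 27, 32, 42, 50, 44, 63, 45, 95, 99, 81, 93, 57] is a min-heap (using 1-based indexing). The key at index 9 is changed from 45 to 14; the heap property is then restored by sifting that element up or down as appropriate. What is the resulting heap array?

[14, 17, 27, 29, 42, 50, 44, 63, 32, 95, 99, 81, 93, 57]

set index 9 from 45 to 14 → [17, 29, 27, 32, 42, 50, 44, 63, 14, 95, 99, 81, 93, 57]
14 < parent 32 at index 4, swap → [17, 29, 27, 14, 42, 50, 44, 63, 32, 95, 99, 81, 93, 57]
14 < parent 29 at index 2, swap → [17, 14, 27, 29, 42, 50, 44, 63, 32, 95, 99, 81, 93, 57]
14 < parent 17 at index 1, swap → [14, 17, 27, 29, 42, 50, 44, 63, 32, 95, 99, 81, 93, 57]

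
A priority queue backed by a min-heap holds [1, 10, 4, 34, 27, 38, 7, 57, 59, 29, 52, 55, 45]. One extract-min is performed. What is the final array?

remove root 1; move last element 45 to root → [45, 10, 4, 34, 27, 38, 7, 57, 59, 29, 52, 55]
45 vs smaller child 4 at index 2, swap → [4, 10, 45, 34, 27, 38, 7, 57, 59, 29, 52, 55]
45 vs smaller child 7 at index 6, swap → [4, 10, 7, 34, 27, 38, 45, 57, 59, 29, 52, 55]

[4, 10, 7, 34, 27, 38, 45, 57, 59, 29, 52, 55]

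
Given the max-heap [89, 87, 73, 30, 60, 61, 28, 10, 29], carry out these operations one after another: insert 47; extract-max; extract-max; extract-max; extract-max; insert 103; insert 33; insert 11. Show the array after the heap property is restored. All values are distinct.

[103, 47, 60, 33, 28, 10, 29, 30, 11]

insert 47:
  append 47 at index 9 → [89, 87, 73, 30, 60, 61, 28, 10, 29, 47] (no swap needed)
extract-max → returns 89:
  remove root 89; move last element 47 to root → [47, 87, 73, 30, 60, 61, 28, 10, 29]
  47 vs larger child 87 at index 1, swap → [87, 47, 73, 30, 60, 61, 28, 10, 29]
  47 vs larger child 60 at index 4, swap → [87, 60, 73, 30, 47, 61, 28, 10, 29]
extract-max → returns 87:
  remove root 87; move last element 29 to root → [29, 60, 73, 30, 47, 61, 28, 10]
  29 vs larger child 73 at index 2, swap → [73, 60, 29, 30, 47, 61, 28, 10]
  29 vs larger child 61 at index 5, swap → [73, 60, 61, 30, 47, 29, 28, 10]
extract-max → returns 73:
  remove root 73; move last element 10 to root → [10, 60, 61, 30, 47, 29, 28]
  10 vs larger child 61 at index 2, swap → [61, 60, 10, 30, 47, 29, 28]
  10 vs larger child 29 at index 5, swap → [61, 60, 29, 30, 47, 10, 28]
extract-max → returns 61:
  remove root 61; move last element 28 to root → [28, 60, 29, 30, 47, 10]
  28 vs larger child 60 at index 1, swap → [60, 28, 29, 30, 47, 10]
  28 vs larger child 47 at index 4, swap → [60, 47, 29, 30, 28, 10]
insert 103:
  append 103 at index 6 → [60, 47, 29, 30, 28, 10, 103]
  103 > parent 29 at index 2, swap → [60, 47, 103, 30, 28, 10, 29]
  103 > parent 60 at index 0, swap → [103, 47, 60, 30, 28, 10, 29]
insert 33:
  append 33 at index 7 → [103, 47, 60, 30, 28, 10, 29, 33]
  33 > parent 30 at index 3, swap → [103, 47, 60, 33, 28, 10, 29, 30]
insert 11:
  append 11 at index 8 → [103, 47, 60, 33, 28, 10, 29, 30, 11] (no swap needed)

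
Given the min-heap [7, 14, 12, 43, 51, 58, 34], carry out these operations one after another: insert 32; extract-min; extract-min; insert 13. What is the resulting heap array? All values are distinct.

[13, 32, 14, 43, 51, 58, 34]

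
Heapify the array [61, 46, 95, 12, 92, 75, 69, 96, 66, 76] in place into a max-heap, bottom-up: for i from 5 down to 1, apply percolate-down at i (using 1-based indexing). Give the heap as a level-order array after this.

sift down from index 5: already satisfies heap property
sift down from index 4:
  12 vs larger child 96 at index 8, swap → [61, 46, 95, 96, 92, 75, 69, 12, 66, 76]
sift down from index 3: already satisfies heap property
sift down from index 2:
  46 vs larger child 96 at index 4, swap → [61, 96, 95, 46, 92, 75, 69, 12, 66, 76]
  46 vs larger child 66 at index 9, swap → [61, 96, 95, 66, 92, 75, 69, 12, 46, 76]
sift down from index 1:
  61 vs larger child 96 at index 2, swap → [96, 61, 95, 66, 92, 75, 69, 12, 46, 76]
  61 vs larger child 92 at index 5, swap → [96, 92, 95, 66, 61, 75, 69, 12, 46, 76]
  61 vs only child 76 at index 10, swap → [96, 92, 95, 66, 76, 75, 69, 12, 46, 61]

[96, 92, 95, 66, 76, 75, 69, 12, 46, 61]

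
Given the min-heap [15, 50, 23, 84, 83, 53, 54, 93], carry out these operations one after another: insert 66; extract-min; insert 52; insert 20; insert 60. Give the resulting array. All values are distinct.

[20, 23, 53, 52, 50, 84, 54, 93, 66, 83, 60]

insert 66:
  append 66 at index 8 → [15, 50, 23, 84, 83, 53, 54, 93, 66]
  66 < parent 84 at index 3, swap → [15, 50, 23, 66, 83, 53, 54, 93, 84]
extract-min → returns 15:
  remove root 15; move last element 84 to root → [84, 50, 23, 66, 83, 53, 54, 93]
  84 vs smaller child 23 at index 2, swap → [23, 50, 84, 66, 83, 53, 54, 93]
  84 vs smaller child 53 at index 5, swap → [23, 50, 53, 66, 83, 84, 54, 93]
insert 52:
  append 52 at index 8 → [23, 50, 53, 66, 83, 84, 54, 93, 52]
  52 < parent 66 at index 3, swap → [23, 50, 53, 52, 83, 84, 54, 93, 66]
insert 20:
  append 20 at index 9 → [23, 50, 53, 52, 83, 84, 54, 93, 66, 20]
  20 < parent 83 at index 4, swap → [23, 50, 53, 52, 20, 84, 54, 93, 66, 83]
  20 < parent 50 at index 1, swap → [23, 20, 53, 52, 50, 84, 54, 93, 66, 83]
  20 < parent 23 at index 0, swap → [20, 23, 53, 52, 50, 84, 54, 93, 66, 83]
insert 60:
  append 60 at index 10 → [20, 23, 53, 52, 50, 84, 54, 93, 66, 83, 60] (no swap needed)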